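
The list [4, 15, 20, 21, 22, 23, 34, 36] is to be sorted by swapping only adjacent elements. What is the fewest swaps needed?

Each adjacent swap fixes exactly one inversion, so the minimum swap count equals the number of inversions.
Count inversions — for each element, later elements that are smaller:
4: none → 0
15: none → 0
20: none → 0
21: none → 0
22: none → 0
23: none → 0
34: none → 0
36: none → 0
Total inversions: 0 + 0 + 0 + 0 + 0 + 0 + 0 + 0 = 0

0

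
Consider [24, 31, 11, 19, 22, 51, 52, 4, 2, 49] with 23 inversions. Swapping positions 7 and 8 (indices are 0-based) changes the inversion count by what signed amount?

-1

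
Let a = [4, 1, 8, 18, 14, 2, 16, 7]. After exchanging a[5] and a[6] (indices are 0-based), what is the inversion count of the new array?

Inversions: 12

Positions 5 and 6 hold 2 and 16; after swapping, the array is [4, 1, 8, 18, 14, 16, 2, 7].
Element-by-element contributions:
4: 2
1: 0
8: 2
18: 4
14: 2
16: 2
2: 0
7: 0
Sum: 2 + 0 + 2 + 4 + 2 + 2 + 0 + 0 = 12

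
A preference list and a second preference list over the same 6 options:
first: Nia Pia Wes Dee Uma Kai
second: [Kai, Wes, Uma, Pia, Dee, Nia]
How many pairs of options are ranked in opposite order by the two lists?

Assign each item its position (1..6) in the first ordering, then rewrite the second ordering as that position sequence:
positions: Nia→1, Pia→2, Wes→3, Dee→4, Uma→5, Kai→6
second ordering as positions: [6, 3, 5, 2, 4, 1]
Discordant pairs = inversions in this position sequence.
6: 3, 5, 2, 4, 1 → 5
3: 2, 1 → 2
5: 2, 4, 1 → 3
2: 1 → 1
4: 1 → 1
1: 0
Total: 5 + 2 + 3 + 1 + 1 + 0 = 12

Pairs: 12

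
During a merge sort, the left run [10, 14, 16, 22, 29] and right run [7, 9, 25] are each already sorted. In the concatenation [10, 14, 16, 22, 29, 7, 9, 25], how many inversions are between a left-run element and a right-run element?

For each element r of the right run, count left-run elements greater than r:
r = 7: 10, 14, 16, 22, 29 → 5
r = 9: 10, 14, 16, 22, 29 → 5
r = 25: 29 → 1
Cross-inversions: 5 + 5 + 1 = 11

There are 11 split inversions.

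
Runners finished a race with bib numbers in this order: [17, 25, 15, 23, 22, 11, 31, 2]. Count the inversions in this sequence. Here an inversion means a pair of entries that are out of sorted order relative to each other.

17 inversions

Count, for each position, how many later elements it exceeds:
17 → 15, 11, 2 → 3
25 → 15, 23, 22, 11, 2 → 5
15 → 11, 2 → 2
23 → 22, 11, 2 → 3
22 → 11, 2 → 2
11 → 2 → 1
31 → 2 → 1
2 → none → 0
Sum: 3 + 5 + 2 + 3 + 2 + 1 + 1 + 0 = 17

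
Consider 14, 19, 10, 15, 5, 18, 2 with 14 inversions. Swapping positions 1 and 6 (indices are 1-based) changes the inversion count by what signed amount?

+3

Positions 1 and 6 hold 14 and 18; after swapping, the array is [18, 19, 10, 15, 5, 14, 2].
For each element, count later entries that are smaller:
18 → 10, 15, 5, 14, 2 → 5
19 → 10, 15, 5, 14, 2 → 5
10 → 5, 2 → 2
15 → 5, 14, 2 → 3
5 → 2 → 1
14 → 2 → 1
2 → none → 0
Sum: 5 + 5 + 2 + 3 + 1 + 1 + 0 = 17
Change: 17 − 14 = +3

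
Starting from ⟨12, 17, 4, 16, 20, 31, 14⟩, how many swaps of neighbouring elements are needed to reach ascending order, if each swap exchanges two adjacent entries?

Each adjacent swap fixes exactly one inversion, so the minimum swap count equals the number of inversions.
Count inversions — for each element, later elements that are smaller:
12: 4 → 1
17: 4, 16, 14 → 3
4: none → 0
16: 14 → 1
20: 14 → 1
31: 14 → 1
14: none → 0
Total inversions: 1 + 3 + 0 + 1 + 1 + 1 + 0 = 7

7 adjacent swaps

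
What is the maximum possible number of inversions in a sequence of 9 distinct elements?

36

A reversed (strictly descending) arrangement makes every pair an inversion, giving C(9, 2) inversions.
C(9, 2) = 9·8/2 = 36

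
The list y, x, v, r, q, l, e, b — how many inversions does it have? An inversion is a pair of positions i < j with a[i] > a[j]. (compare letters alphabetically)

28

For each element, count later entries that are smaller:
y: 7
x: 6
v: 5
r: 4
q: 3
l: 2
e: 1
b: 0
Sum: 7 + 6 + 5 + 4 + 3 + 2 + 1 + 0 = 28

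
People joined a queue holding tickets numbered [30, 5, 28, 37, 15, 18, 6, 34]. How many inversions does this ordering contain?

14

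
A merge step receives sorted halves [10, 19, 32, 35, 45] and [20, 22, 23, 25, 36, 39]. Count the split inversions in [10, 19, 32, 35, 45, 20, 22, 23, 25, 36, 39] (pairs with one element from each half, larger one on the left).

Take each right-half value and tally the left-half values above it:
r = 20: 32, 35, 45 → 3
r = 22: 32, 35, 45 → 3
r = 23: 32, 35, 45 → 3
r = 25: 32, 35, 45 → 3
r = 36: 45 → 1
r = 39: 45 → 1
Cross-inversions: 3 + 3 + 3 + 3 + 1 + 1 = 14

Split inversions: 14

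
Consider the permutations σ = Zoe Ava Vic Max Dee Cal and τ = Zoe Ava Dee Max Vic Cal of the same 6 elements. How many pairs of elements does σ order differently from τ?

Assign each item its position (1..6) in the first ordering, then rewrite the second ordering as that position sequence:
positions: Zoe→1, Ava→2, Vic→3, Max→4, Dee→5, Cal→6
second ordering as positions: [1, 2, 5, 4, 3, 6]
Discordant pairs = inversions in this position sequence.
1: 0
2: 0
5: 4, 3 → 2
4: 3 → 1
3: 0
6: 0
Total: 0 + 0 + 2 + 1 + 0 + 0 = 3

3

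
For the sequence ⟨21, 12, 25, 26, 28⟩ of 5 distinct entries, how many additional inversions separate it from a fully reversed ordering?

Maximum inversions for 5 distinct elements is C(5, 2) = 5·4/2 = 10.
Current inversions — for each element, count later smaller elements:
21: 1
12: 0
25: 0
26: 0
28: 0
Current total: 1 + 0 + 0 + 0 + 0 = 1
Shortfall: 10 − 1 = 9

9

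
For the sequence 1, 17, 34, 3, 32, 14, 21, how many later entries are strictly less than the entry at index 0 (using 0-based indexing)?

The element at index 0 is 1.
Elements after it: 17, 34, 3, 32, 14, 21
None of them are smaller than 1.

0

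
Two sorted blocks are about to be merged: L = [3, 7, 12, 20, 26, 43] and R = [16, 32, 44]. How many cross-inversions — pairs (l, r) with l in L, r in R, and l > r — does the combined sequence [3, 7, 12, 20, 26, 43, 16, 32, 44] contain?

4 cross-inversions

For each element r of the right run, count left-run elements greater than r:
r = 16: 20, 26, 43 → 3
r = 32: 43 → 1
r = 44: none → 0
Cross-inversions: 3 + 1 + 0 = 4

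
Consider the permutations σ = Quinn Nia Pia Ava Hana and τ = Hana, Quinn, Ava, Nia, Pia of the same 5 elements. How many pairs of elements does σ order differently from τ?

6 discordant pairs

Assign each item its position (1..5) in the first ordering, then rewrite the second ordering as that position sequence:
positions: Quinn→1, Nia→2, Pia→3, Ava→4, Hana→5
second ordering as positions: [5, 1, 4, 2, 3]
Discordant pairs = inversions in this position sequence.
5: 1, 4, 2, 3 → 4
1: 0
4: 2, 3 → 2
2: 0
3: 0
Total: 4 + 0 + 2 + 0 + 0 = 6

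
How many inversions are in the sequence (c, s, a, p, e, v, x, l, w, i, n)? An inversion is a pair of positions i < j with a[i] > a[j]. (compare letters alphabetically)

Count, for each position, how many later elements it exceeds:
c: 1
s: 6
a: 0
p: 4
e: 0
v: 3
x: 4
l: 1
w: 2
i: 0
n: 0
Sum: 1 + 6 + 0 + 4 + 0 + 3 + 4 + 1 + 2 + 0 + 0 = 21

21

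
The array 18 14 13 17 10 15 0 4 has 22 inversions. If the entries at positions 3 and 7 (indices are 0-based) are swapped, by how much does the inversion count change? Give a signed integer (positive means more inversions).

Positions 3 and 7 hold 17 and 4; after swapping, the array is [18, 14, 13, 4, 10, 15, 0, 17].
Count, for each position, how many later elements it exceeds:
18 → 14, 13, 4, 10, 15, 0, 17 → 7
14 → 13, 4, 10, 0 → 4
13 → 4, 10, 0 → 3
4 → 0 → 1
10 → 0 → 1
15 → 0 → 1
0 → none → 0
17 → none → 0
Sum: 7 + 4 + 3 + 1 + 1 + 1 + 0 + 0 = 17
Change: 17 − 22 = -5

-5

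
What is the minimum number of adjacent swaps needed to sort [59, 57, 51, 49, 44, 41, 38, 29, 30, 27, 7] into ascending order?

54 swaps

Each adjacent swap fixes exactly one inversion, so the minimum swap count equals the number of inversions.
Count inversions — for each element, later elements that are smaller:
59: 57, 51, 49, 44, 41, 38, 29, 30, 27, 7 → 10
57: 51, 49, 44, 41, 38, 29, 30, 27, 7 → 9
51: 49, 44, 41, 38, 29, 30, 27, 7 → 8
49: 44, 41, 38, 29, 30, 27, 7 → 7
44: 41, 38, 29, 30, 27, 7 → 6
41: 38, 29, 30, 27, 7 → 5
38: 29, 30, 27, 7 → 4
29: 27, 7 → 2
30: 27, 7 → 2
27: 7 → 1
7: none → 0
Total inversions: 10 + 9 + 8 + 7 + 6 + 5 + 4 + 2 + 2 + 1 + 0 = 54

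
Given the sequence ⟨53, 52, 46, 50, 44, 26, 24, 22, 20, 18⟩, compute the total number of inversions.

44

Count, for each position, how many later elements it exceeds:
53: 9
52: 8
46: 6
50: 6
44: 5
26: 4
24: 3
22: 2
20: 1
18: 0
Sum: 9 + 8 + 6 + 6 + 5 + 4 + 3 + 2 + 1 + 0 = 44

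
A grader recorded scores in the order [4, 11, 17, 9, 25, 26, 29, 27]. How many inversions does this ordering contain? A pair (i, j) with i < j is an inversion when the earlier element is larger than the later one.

3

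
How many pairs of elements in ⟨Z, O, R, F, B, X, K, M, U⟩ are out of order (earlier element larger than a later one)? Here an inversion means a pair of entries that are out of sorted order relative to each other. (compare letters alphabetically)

20

Element-by-element contributions:
Z → O, R, F, B, X, K, M, U → 8
O → F, B, K, M → 4
R → F, B, K, M → 4
F → B → 1
B → none → 0
X → K, M, U → 3
K → none → 0
M → none → 0
U → none → 0
Sum: 8 + 4 + 4 + 1 + 0 + 3 + 0 + 0 + 0 = 20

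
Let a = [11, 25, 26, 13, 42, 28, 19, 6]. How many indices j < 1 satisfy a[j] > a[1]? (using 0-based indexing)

The element at index 1 is 25.
Elements before it: 11
None of them are larger than 25.

0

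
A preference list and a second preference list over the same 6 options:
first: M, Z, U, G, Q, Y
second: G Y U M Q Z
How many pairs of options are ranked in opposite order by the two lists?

Pairs: 10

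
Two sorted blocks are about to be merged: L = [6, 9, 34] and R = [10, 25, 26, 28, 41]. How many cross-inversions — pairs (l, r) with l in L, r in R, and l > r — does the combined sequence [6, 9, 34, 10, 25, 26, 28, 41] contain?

Take each right-half value and tally the left-half values above it:
r = 10: 34 → 1
r = 25: 34 → 1
r = 26: 34 → 1
r = 28: 34 → 1
r = 41: none → 0
Cross-inversions: 1 + 1 + 1 + 1 + 0 = 4

4 cross-inversions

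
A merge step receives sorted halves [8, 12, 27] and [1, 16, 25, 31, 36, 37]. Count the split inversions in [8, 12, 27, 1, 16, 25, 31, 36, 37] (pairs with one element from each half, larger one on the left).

For each element r of the right run, count left-run elements greater than r:
r = 1: 8, 12, 27 → 3
r = 16: 27 → 1
r = 25: 27 → 1
r = 31: none → 0
r = 36: none → 0
r = 37: none → 0
Cross-inversions: 3 + 1 + 1 + 0 + 0 + 0 = 5

5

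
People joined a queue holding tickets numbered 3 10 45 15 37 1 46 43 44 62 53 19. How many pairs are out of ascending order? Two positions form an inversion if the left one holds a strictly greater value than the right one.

There are 19 out-of-order pairs.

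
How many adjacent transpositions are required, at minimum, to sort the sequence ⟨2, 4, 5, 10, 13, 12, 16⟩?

Each adjacent swap fixes exactly one inversion, so the minimum swap count equals the number of inversions.
Count inversions — for each element, later elements that are smaller:
2: none → 0
4: none → 0
5: none → 0
10: none → 0
13: 12 → 1
12: none → 0
16: none → 0
Total inversions: 0 + 0 + 0 + 0 + 1 + 0 + 0 = 1

1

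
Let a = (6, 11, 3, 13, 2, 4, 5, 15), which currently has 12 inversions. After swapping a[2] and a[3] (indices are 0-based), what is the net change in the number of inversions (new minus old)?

+1

Positions 2 and 3 hold 3 and 13; after swapping, the array is [6, 11, 13, 3, 2, 4, 5, 15].
Count, for each position, how many later elements it exceeds:
6: 4
11: 4
13: 4
3: 1
2: 0
4: 0
5: 0
15: 0
Sum: 4 + 4 + 4 + 1 + 0 + 0 + 0 + 0 = 13
Change: 13 − 12 = +1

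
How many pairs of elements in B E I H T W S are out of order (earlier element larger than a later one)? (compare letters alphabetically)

There are 3 inversions.

Element-by-element contributions:
B: 0
E: 0
I: 1
H: 0
T: 1
W: 1
S: 0
Sum: 0 + 0 + 1 + 0 + 1 + 1 + 0 = 3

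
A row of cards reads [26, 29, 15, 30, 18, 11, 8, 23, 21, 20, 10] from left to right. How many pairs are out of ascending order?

37

Count, for each position, how many later elements it exceeds:
26 → 15, 18, 11, 8, 23, 21, 20, 10 → 8
29 → 15, 18, 11, 8, 23, 21, 20, 10 → 8
15 → 11, 8, 10 → 3
30 → 18, 11, 8, 23, 21, 20, 10 → 7
18 → 11, 8, 10 → 3
11 → 8, 10 → 2
8 → none → 0
23 → 21, 20, 10 → 3
21 → 20, 10 → 2
20 → 10 → 1
10 → none → 0
Sum: 8 + 8 + 3 + 7 + 3 + 2 + 0 + 3 + 2 + 1 + 0 = 37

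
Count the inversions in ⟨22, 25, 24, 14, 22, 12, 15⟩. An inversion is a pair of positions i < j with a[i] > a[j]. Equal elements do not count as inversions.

For each element, count later entries that are smaller:
22 → 14, 12, 15 → 3
25 → 24, 14, 22, 12, 15 → 5
24 → 14, 22, 12, 15 → 4
14 → 12 → 1
22 → 12, 15 → 2
12 → none → 0
15 → none → 0
Sum: 3 + 5 + 4 + 1 + 2 + 0 + 0 = 15

15 inversions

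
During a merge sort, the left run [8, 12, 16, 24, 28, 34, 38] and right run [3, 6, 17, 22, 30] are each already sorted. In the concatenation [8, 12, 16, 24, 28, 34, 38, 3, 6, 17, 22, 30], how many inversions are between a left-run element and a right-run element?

For each element r of the right run, count left-run elements greater than r:
r = 3: 8, 12, 16, 24, 28, 34, 38 → 7
r = 6: 8, 12, 16, 24, 28, 34, 38 → 7
r = 17: 24, 28, 34, 38 → 4
r = 22: 24, 28, 34, 38 → 4
r = 30: 34, 38 → 2
Cross-inversions: 7 + 7 + 4 + 4 + 2 = 24

24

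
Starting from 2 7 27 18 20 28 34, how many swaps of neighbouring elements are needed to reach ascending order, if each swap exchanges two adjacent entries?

Each adjacent swap fixes exactly one inversion, so the minimum swap count equals the number of inversions.
Count inversions — for each element, later elements that are smaller:
2: none → 0
7: none → 0
27: 18, 20 → 2
18: none → 0
20: none → 0
28: none → 0
34: none → 0
Total inversions: 0 + 0 + 2 + 0 + 0 + 0 + 0 = 2

2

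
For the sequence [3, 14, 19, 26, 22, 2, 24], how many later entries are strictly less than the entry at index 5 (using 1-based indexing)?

1 such element

The element at index 5 is 22.
Elements after it: 2, 24
Those smaller than 22: 2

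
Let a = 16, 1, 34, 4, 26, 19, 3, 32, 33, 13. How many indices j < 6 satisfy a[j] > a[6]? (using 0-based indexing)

5

The element at index 6 is 3.
Elements before it: 16, 1, 34, 4, 26, 19
Those larger than 3: 16, 34, 4, 26, 19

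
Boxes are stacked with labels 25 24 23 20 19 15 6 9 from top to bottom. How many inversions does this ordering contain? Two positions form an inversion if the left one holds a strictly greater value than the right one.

For each element, count later entries that are smaller:
25 → 24, 23, 20, 19, 15, 6, 9 → 7
24 → 23, 20, 19, 15, 6, 9 → 6
23 → 20, 19, 15, 6, 9 → 5
20 → 19, 15, 6, 9 → 4
19 → 15, 6, 9 → 3
15 → 6, 9 → 2
6 → none → 0
9 → none → 0
Sum: 7 + 6 + 5 + 4 + 3 + 2 + 0 + 0 = 27

27 inversions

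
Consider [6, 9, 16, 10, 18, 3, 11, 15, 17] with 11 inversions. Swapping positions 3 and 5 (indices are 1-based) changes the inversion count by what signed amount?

+1

Positions 3 and 5 hold 16 and 18; after swapping, the array is [6, 9, 18, 10, 16, 3, 11, 15, 17].
Count, for each position, how many later elements it exceeds:
6: 1
9: 1
18: 6
10: 1
16: 3
3: 0
11: 0
15: 0
17: 0
Sum: 1 + 1 + 6 + 1 + 3 + 0 + 0 + 0 + 0 = 12
Change: 12 − 11 = +1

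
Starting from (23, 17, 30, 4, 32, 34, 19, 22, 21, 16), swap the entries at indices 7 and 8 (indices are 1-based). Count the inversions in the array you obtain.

26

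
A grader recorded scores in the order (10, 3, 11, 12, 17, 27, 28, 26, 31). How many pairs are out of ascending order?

Element-by-element contributions:
10: 1
3: 0
11: 0
12: 0
17: 0
27: 1
28: 1
26: 0
31: 0
Sum: 1 + 0 + 0 + 0 + 0 + 1 + 1 + 0 + 0 = 3

3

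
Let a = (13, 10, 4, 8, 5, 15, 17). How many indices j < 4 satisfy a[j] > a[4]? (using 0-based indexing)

3

The element at index 4 is 5.
Elements before it: 13, 10, 4, 8
Those larger than 5: 13, 10, 8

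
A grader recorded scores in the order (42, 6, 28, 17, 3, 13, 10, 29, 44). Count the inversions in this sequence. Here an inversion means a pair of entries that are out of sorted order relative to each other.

Element-by-element contributions:
42 → 6, 28, 17, 3, 13, 10, 29 → 7
6 → 3 → 1
28 → 17, 3, 13, 10 → 4
17 → 3, 13, 10 → 3
3 → none → 0
13 → 10 → 1
10 → none → 0
29 → none → 0
44 → none → 0
Sum: 7 + 1 + 4 + 3 + 0 + 1 + 0 + 0 + 0 = 16

Inversions: 16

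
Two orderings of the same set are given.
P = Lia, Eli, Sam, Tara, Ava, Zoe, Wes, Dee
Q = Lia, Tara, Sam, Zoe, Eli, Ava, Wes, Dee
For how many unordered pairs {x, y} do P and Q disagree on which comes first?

Assign each item its position (1..8) in the first ordering, then rewrite the second ordering as that position sequence:
positions: Lia→1, Eli→2, Sam→3, Tara→4, Ava→5, Zoe→6, Wes→7, Dee→8
second ordering as positions: [1, 4, 3, 6, 2, 5, 7, 8]
Discordant pairs = inversions in this position sequence.
1: 0
4: 3, 2 → 2
3: 2 → 1
6: 2, 5 → 2
2: 0
5: 0
7: 0
8: 0
Total: 0 + 2 + 1 + 2 + 0 + 0 + 0 + 0 = 5

5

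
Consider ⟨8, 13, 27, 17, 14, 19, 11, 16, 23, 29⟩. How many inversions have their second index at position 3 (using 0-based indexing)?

The element at index 3 is 17.
Elements before it: 8, 13, 27
Those larger than 17: 27

1 such element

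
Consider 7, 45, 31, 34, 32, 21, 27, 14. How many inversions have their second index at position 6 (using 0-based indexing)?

4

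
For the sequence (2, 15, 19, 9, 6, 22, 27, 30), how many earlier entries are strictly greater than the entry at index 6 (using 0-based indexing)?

0 such elements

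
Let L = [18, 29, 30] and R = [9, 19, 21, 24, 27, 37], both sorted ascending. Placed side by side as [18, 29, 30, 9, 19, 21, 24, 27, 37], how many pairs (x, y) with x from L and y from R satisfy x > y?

11 split inversions

Count, for every r in R, how many entries of L exceed r:
r = 9: 18, 29, 30 → 3
r = 19: 29, 30 → 2
r = 21: 29, 30 → 2
r = 24: 29, 30 → 2
r = 27: 29, 30 → 2
r = 37: none → 0
Cross-inversions: 3 + 2 + 2 + 2 + 2 + 0 = 11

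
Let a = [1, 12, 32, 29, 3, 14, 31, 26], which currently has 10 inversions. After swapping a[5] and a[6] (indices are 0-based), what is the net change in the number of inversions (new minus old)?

+1

Positions 5 and 6 hold 14 and 31; after swapping, the array is [1, 12, 32, 29, 3, 31, 14, 26].
Sweep left to right; for each value list the smaller values that follow it:
1: 0
12: 1
32: 5
29: 3
3: 0
31: 2
14: 0
26: 0
Sum: 0 + 1 + 5 + 3 + 0 + 2 + 0 + 0 = 11
Change: 11 − 10 = +1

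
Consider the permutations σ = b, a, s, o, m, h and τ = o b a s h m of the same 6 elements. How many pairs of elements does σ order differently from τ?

There are 4 discordant pairs.

Assign each item its position (1..6) in the first ordering, then rewrite the second ordering as that position sequence:
positions: b→1, a→2, s→3, o→4, m→5, h→6
second ordering as positions: [4, 1, 2, 3, 6, 5]
Discordant pairs = inversions in this position sequence.
4: 1, 2, 3 → 3
1: 0
2: 0
3: 0
6: 5 → 1
5: 0
Total: 3 + 0 + 0 + 0 + 1 + 0 = 4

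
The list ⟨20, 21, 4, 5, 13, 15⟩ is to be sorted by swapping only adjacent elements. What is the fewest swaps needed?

8

Minimum adjacent swaps = number of inversions (each swap of adjacent out-of-order elements removes one inversion and no swap can remove more).
Count inversions — for each element, later elements that are smaller:
20: 4, 5, 13, 15 → 4
21: 4, 5, 13, 15 → 4
4: none → 0
5: none → 0
13: none → 0
15: none → 0
Total inversions: 4 + 4 + 0 + 0 + 0 + 0 = 8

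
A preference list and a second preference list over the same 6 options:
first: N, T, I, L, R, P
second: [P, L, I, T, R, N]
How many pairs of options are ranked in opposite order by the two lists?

12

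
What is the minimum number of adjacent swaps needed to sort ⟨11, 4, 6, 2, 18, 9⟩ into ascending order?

The minimum number of adjacent swaps to sort an array equals its inversion count, since every such swap removes exactly one inversion.
Count inversions — for each element, later elements that are smaller:
11: 4, 6, 2, 9 → 4
4: 2 → 1
6: 2 → 1
2: none → 0
18: 9 → 1
9: none → 0
Total inversions: 4 + 1 + 1 + 0 + 1 + 0 = 7

7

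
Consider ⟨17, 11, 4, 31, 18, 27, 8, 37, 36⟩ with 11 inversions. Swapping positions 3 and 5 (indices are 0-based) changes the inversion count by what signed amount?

Positions 3 and 5 hold 31 and 27; after swapping, the array is [17, 11, 4, 27, 18, 31, 8, 37, 36].
Sweep left to right; for each value list the smaller values that follow it:
17 → 11, 4, 8 → 3
11 → 4, 8 → 2
4 → none → 0
27 → 18, 8 → 2
18 → 8 → 1
31 → 8 → 1
8 → none → 0
37 → 36 → 1
36 → none → 0
Sum: 3 + 2 + 0 + 2 + 1 + 1 + 0 + 1 + 0 = 10
Change: 10 − 11 = -1

-1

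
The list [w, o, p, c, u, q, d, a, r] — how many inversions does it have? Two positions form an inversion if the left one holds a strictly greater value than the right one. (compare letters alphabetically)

For each element, count later entries that are smaller:
w: 8
o: 3
p: 3
c: 1
u: 4
q: 2
d: 1
a: 0
r: 0
Sum: 8 + 3 + 3 + 1 + 4 + 2 + 1 + 0 + 0 = 22

22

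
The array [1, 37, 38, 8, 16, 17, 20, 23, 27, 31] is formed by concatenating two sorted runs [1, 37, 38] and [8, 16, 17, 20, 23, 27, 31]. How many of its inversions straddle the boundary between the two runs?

14

For each element r of the right run, count left-run elements greater than r:
r = 8: 37, 38 → 2
r = 16: 37, 38 → 2
r = 17: 37, 38 → 2
r = 20: 37, 38 → 2
r = 23: 37, 38 → 2
r = 27: 37, 38 → 2
r = 31: 37, 38 → 2
Cross-inversions: 2 + 2 + 2 + 2 + 2 + 2 + 2 = 14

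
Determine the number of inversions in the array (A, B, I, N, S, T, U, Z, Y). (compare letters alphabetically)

1 inversion

Count, for each position, how many later elements it exceeds:
A: 0
B: 0
I: 0
N: 0
S: 0
T: 0
U: 0
Z: 1
Y: 0
Sum: 0 + 0 + 0 + 0 + 0 + 0 + 0 + 1 + 0 = 1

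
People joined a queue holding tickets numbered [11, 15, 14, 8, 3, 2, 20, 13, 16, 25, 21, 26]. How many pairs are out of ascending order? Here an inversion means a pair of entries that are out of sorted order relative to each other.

There are 18 out-of-order pairs.

For each element, count later entries that are smaller:
11 → 8, 3, 2 → 3
15 → 14, 8, 3, 2, 13 → 5
14 → 8, 3, 2, 13 → 4
8 → 3, 2 → 2
3 → 2 → 1
2 → none → 0
20 → 13, 16 → 2
13 → none → 0
16 → none → 0
25 → 21 → 1
21 → none → 0
26 → none → 0
Sum: 3 + 5 + 4 + 2 + 1 + 0 + 2 + 0 + 0 + 1 + 0 + 0 = 18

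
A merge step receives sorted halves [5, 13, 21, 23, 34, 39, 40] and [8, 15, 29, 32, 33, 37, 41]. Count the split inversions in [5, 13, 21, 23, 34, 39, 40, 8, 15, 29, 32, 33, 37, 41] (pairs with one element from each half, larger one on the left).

Count, for every r in R, how many entries of L exceed r:
r = 8: 13, 21, 23, 34, 39, 40 → 6
r = 15: 21, 23, 34, 39, 40 → 5
r = 29: 34, 39, 40 → 3
r = 32: 34, 39, 40 → 3
r = 33: 34, 39, 40 → 3
r = 37: 39, 40 → 2
r = 41: none → 0
Cross-inversions: 6 + 5 + 3 + 3 + 3 + 2 + 0 = 22

22 split inversions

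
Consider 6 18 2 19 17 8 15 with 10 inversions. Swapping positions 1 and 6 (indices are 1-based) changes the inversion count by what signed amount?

+1

Positions 1 and 6 hold 6 and 8; after swapping, the array is [8, 18, 2, 19, 17, 6, 15].
Element-by-element contributions:
8: 2
18: 4
2: 0
19: 3
17: 2
6: 0
15: 0
Sum: 2 + 4 + 0 + 3 + 2 + 0 + 0 = 11
Change: 11 − 10 = +1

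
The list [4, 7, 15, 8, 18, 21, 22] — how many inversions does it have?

Out-of-order index pairs (0-indexed):
(2,3): 15 > 8
That's 1 pair.

1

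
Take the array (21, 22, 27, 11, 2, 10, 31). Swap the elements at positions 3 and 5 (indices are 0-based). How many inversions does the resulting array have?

10

Positions 3 and 5 hold 11 and 10; after swapping, the array is [21, 22, 27, 10, 2, 11, 31].
Sweep left to right; for each value list the smaller values that follow it:
21 → 10, 2, 11 → 3
22 → 10, 2, 11 → 3
27 → 10, 2, 11 → 3
10 → 2 → 1
2 → none → 0
11 → none → 0
31 → none → 0
Sum: 3 + 3 + 3 + 1 + 0 + 0 + 0 = 10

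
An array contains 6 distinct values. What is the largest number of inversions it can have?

15 inversions

The maximum occurs when the array is in strictly decreasing order: every one of the C(6, 2) pairs is inverted.
C(6, 2) = 6·5/2 = 15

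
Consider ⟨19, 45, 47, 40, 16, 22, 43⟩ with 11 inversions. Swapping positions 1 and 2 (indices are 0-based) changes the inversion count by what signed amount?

+1

Positions 1 and 2 hold 45 and 47; after swapping, the array is [19, 47, 45, 40, 16, 22, 43].
For each element, count later entries that are smaller:
19: 1
47: 5
45: 4
40: 2
16: 0
22: 0
43: 0
Sum: 1 + 5 + 4 + 2 + 0 + 0 + 0 = 12
Change: 12 − 11 = +1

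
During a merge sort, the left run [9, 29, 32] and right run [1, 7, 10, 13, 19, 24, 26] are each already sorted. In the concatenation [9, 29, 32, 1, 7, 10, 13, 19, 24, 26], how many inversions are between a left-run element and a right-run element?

For each element r of the right run, count left-run elements greater than r:
r = 1: 9, 29, 32 → 3
r = 7: 9, 29, 32 → 3
r = 10: 29, 32 → 2
r = 13: 29, 32 → 2
r = 19: 29, 32 → 2
r = 24: 29, 32 → 2
r = 26: 29, 32 → 2
Cross-inversions: 3 + 3 + 2 + 2 + 2 + 2 + 2 = 16

16 cross-inversions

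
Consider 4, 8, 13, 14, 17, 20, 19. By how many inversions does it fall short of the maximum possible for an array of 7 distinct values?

20

Maximum inversions for 7 distinct elements is C(7, 2) = 7·6/2 = 21.
Current inversions — for each element, count later smaller elements:
4: 0
8: 0
13: 0
14: 0
17: 0
20: 1
19: 0
Current total: 0 + 0 + 0 + 0 + 0 + 1 + 0 = 1
Shortfall: 21 − 1 = 20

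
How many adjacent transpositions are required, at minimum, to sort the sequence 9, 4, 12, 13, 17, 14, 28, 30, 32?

Minimum adjacent swaps = number of inversions (each swap of adjacent out-of-order elements removes one inversion and no swap can remove more).
Count inversions — for each element, later elements that are smaller:
9: 4 → 1
4: none → 0
12: none → 0
13: none → 0
17: 14 → 1
14: none → 0
28: none → 0
30: none → 0
32: none → 0
Total inversions: 1 + 0 + 0 + 0 + 1 + 0 + 0 + 0 + 0 = 2

There are 2 swaps.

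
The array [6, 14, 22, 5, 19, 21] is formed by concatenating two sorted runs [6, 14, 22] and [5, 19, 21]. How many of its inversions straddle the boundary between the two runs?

5 split inversions

For each element r of the right run, count left-run elements greater than r:
r = 5: 6, 14, 22 → 3
r = 19: 22 → 1
r = 21: 22 → 1
Cross-inversions: 3 + 1 + 1 = 5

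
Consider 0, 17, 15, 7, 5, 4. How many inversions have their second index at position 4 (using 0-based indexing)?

The element at index 4 is 5.
Elements before it: 0, 17, 15, 7
Those larger than 5: 17, 15, 7

3 such elements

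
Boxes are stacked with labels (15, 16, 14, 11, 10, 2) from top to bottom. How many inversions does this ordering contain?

Inversions: 14

Count, for each position, how many later elements it exceeds:
15: 4
16: 4
14: 3
11: 2
10: 1
2: 0
Sum: 4 + 4 + 3 + 2 + 1 + 0 = 14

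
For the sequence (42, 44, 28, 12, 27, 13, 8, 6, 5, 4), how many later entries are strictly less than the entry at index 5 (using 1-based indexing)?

The element at index 5 is 27.
Elements after it: 13, 8, 6, 5, 4
Those smaller than 27: 13, 8, 6, 5, 4

5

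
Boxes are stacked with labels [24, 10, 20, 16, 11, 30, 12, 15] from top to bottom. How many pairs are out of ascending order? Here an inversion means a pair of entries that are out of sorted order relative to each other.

Element-by-element contributions:
24: 6
10: 0
20: 4
16: 3
11: 0
30: 2
12: 0
15: 0
Sum: 6 + 0 + 4 + 3 + 0 + 2 + 0 + 0 = 15

15 inversions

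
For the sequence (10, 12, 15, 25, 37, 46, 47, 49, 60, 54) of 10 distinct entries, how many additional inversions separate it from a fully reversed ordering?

44 inversions short

Maximum inversions for 10 distinct elements is C(10, 2) = 10·9/2 = 45.
Current inversions — for each element, count later smaller elements:
10: 0
12: 0
15: 0
25: 0
37: 0
46: 0
47: 0
49: 0
60: 1
54: 0
Current total: 0 + 0 + 0 + 0 + 0 + 0 + 0 + 0 + 1 + 0 = 1
Shortfall: 45 − 1 = 44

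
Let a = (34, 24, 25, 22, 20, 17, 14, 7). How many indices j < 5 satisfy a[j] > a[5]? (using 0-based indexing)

The element at index 5 is 17.
Elements before it: 34, 24, 25, 22, 20
Those larger than 17: 34, 24, 25, 22, 20

5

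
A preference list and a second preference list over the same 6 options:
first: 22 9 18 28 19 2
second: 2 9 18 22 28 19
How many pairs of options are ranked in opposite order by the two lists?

Assign each item its position (1..6) in the first ordering, then rewrite the second ordering as that position sequence:
positions: 22→1, 9→2, 18→3, 28→4, 19→5, 2→6
second ordering as positions: [6, 2, 3, 1, 4, 5]
Discordant pairs = inversions in this position sequence.
6: 2, 3, 1, 4, 5 → 5
2: 1 → 1
3: 1 → 1
1: 0
4: 0
5: 0
Total: 5 + 1 + 1 + 0 + 0 + 0 = 7

7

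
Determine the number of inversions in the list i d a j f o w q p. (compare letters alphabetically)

8

For each element, count later entries that are smaller:
i → d, a, f → 3
d → a → 1
a → none → 0
j → f → 1
f → none → 0
o → none → 0
w → q, p → 2
q → p → 1
p → none → 0
Sum: 3 + 1 + 0 + 1 + 0 + 0 + 2 + 1 + 0 = 8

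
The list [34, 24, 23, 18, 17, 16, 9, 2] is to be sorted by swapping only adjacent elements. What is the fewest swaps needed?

28

Minimum adjacent swaps = number of inversions (each swap of adjacent out-of-order elements removes one inversion and no swap can remove more).
Count inversions — for each element, later elements that are smaller:
34: 24, 23, 18, 17, 16, 9, 2 → 7
24: 23, 18, 17, 16, 9, 2 → 6
23: 18, 17, 16, 9, 2 → 5
18: 17, 16, 9, 2 → 4
17: 16, 9, 2 → 3
16: 9, 2 → 2
9: 2 → 1
2: none → 0
Total inversions: 7 + 6 + 5 + 4 + 3 + 2 + 1 + 0 = 28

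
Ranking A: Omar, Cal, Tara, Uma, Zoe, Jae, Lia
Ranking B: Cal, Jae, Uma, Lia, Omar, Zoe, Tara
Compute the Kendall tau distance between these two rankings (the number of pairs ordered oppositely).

11

Assign each item its position (1..7) in the first ordering, then rewrite the second ordering as that position sequence:
positions: Omar→1, Cal→2, Tara→3, Uma→4, Zoe→5, Jae→6, Lia→7
second ordering as positions: [2, 6, 4, 7, 1, 5, 3]
Discordant pairs = inversions in this position sequence.
2: 1 → 1
6: 4, 1, 5, 3 → 4
4: 1, 3 → 2
7: 1, 5, 3 → 3
1: 0
5: 3 → 1
3: 0
Total: 1 + 4 + 2 + 3 + 0 + 1 + 0 = 11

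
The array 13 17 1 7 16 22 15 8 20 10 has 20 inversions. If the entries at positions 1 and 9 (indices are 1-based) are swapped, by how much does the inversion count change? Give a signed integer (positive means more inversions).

Positions 1 and 9 hold 13 and 20; after swapping, the array is [20, 17, 1, 7, 16, 22, 15, 8, 13, 10].
Count, for each position, how many later elements it exceeds:
20 → 17, 1, 7, 16, 15, 8, 13, 10 → 8
17 → 1, 7, 16, 15, 8, 13, 10 → 7
1 → none → 0
7 → none → 0
16 → 15, 8, 13, 10 → 4
22 → 15, 8, 13, 10 → 4
15 → 8, 13, 10 → 3
8 → none → 0
13 → 10 → 1
10 → none → 0
Sum: 8 + 7 + 0 + 0 + 4 + 4 + 3 + 0 + 1 + 0 = 27
Change: 27 − 20 = +7

+7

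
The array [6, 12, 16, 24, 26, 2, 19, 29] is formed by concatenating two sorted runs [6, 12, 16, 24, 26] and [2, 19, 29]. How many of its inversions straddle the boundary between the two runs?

7

Count, for every r in R, how many entries of L exceed r:
r = 2: 6, 12, 16, 24, 26 → 5
r = 19: 24, 26 → 2
r = 29: none → 0
Cross-inversions: 5 + 2 + 0 = 7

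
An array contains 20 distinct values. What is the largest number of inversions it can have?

There are 190 inversions.

The maximum occurs when the array is in strictly decreasing order: every one of the C(20, 2) pairs is inverted.
C(20, 2) = 20·19/2 = 190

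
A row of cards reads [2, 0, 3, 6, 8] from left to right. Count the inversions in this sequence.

1

Out-of-order index pairs (0-indexed):
(0,1): 2 > 0
That's 1 pair.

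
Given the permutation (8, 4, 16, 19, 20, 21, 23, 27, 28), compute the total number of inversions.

Element-by-element contributions:
8: 1
4: 0
16: 0
19: 0
20: 0
21: 0
23: 0
27: 0
28: 0
Sum: 1 + 0 + 0 + 0 + 0 + 0 + 0 + 0 + 0 = 1

1 inversion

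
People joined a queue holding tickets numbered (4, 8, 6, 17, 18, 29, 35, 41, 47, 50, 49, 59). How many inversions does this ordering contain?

Count, for each position, how many later elements it exceeds:
4: 0
8: 1
6: 0
17: 0
18: 0
29: 0
35: 0
41: 0
47: 0
50: 1
49: 0
59: 0
Sum: 0 + 1 + 0 + 0 + 0 + 0 + 0 + 0 + 0 + 1 + 0 + 0 = 2

2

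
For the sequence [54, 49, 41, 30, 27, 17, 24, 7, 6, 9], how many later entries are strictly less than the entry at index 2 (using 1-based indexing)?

8 such elements

The element at index 2 is 49.
Elements after it: 41, 30, 27, 17, 24, 7, 6, 9
Those smaller than 49: 41, 30, 27, 17, 24, 7, 6, 9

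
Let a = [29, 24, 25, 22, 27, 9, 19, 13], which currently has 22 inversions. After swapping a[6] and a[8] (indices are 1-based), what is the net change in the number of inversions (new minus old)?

Positions 6 and 8 hold 9 and 13; after swapping, the array is [29, 24, 25, 22, 27, 13, 19, 9].
Element-by-element contributions:
29 → 24, 25, 22, 27, 13, 19, 9 → 7
24 → 22, 13, 19, 9 → 4
25 → 22, 13, 19, 9 → 4
22 → 13, 19, 9 → 3
27 → 13, 19, 9 → 3
13 → 9 → 1
19 → 9 → 1
9 → none → 0
Sum: 7 + 4 + 4 + 3 + 3 + 1 + 1 + 0 = 23
Change: 23 − 22 = +1

+1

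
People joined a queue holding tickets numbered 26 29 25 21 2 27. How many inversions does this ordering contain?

For each element, count later entries that are smaller:
26: 3
29: 4
25: 2
21: 1
2: 0
27: 0
Sum: 3 + 4 + 2 + 1 + 0 + 0 = 10

10 inversions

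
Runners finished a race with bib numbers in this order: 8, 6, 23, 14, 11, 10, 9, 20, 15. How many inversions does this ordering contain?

Element-by-element contributions:
8 → 6 → 1
6 → none → 0
23 → 14, 11, 10, 9, 20, 15 → 6
14 → 11, 10, 9 → 3
11 → 10, 9 → 2
10 → 9 → 1
9 → none → 0
20 → 15 → 1
15 → none → 0
Sum: 1 + 0 + 6 + 3 + 2 + 1 + 0 + 1 + 0 = 14

14 out-of-order pairs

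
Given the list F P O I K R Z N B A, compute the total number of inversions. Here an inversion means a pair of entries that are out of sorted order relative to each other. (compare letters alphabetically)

26 inversions

Element-by-element contributions:
F → B, A → 2
P → O, I, K, N, B, A → 6
O → I, K, N, B, A → 5
I → B, A → 2
K → B, A → 2
R → N, B, A → 3
Z → N, B, A → 3
N → B, A → 2
B → A → 1
A → none → 0
Sum: 2 + 6 + 5 + 2 + 2 + 3 + 3 + 2 + 1 + 0 = 26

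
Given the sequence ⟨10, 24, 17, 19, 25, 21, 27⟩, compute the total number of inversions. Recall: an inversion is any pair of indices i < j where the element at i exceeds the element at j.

4

For each element, count later entries that are smaller:
10: 0
24: 3
17: 0
19: 0
25: 1
21: 0
27: 0
Sum: 0 + 3 + 0 + 0 + 1 + 0 + 0 = 4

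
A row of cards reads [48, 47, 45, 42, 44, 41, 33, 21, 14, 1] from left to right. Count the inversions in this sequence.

Inversions: 44

For each element, count later entries that are smaller:
48 → 47, 45, 42, 44, 41, 33, 21, 14, 1 → 9
47 → 45, 42, 44, 41, 33, 21, 14, 1 → 8
45 → 42, 44, 41, 33, 21, 14, 1 → 7
42 → 41, 33, 21, 14, 1 → 5
44 → 41, 33, 21, 14, 1 → 5
41 → 33, 21, 14, 1 → 4
33 → 21, 14, 1 → 3
21 → 14, 1 → 2
14 → 1 → 1
1 → none → 0
Sum: 9 + 8 + 7 + 5 + 5 + 4 + 3 + 2 + 1 + 0 = 44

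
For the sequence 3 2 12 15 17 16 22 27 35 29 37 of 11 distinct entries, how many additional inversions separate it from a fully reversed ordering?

52

Maximum inversions for 11 distinct elements is C(11, 2) = 11·10/2 = 55.
Current inversions — for each element, count later smaller elements:
3: 1
2: 0
12: 0
15: 0
17: 1
16: 0
22: 0
27: 0
35: 1
29: 0
37: 0
Current total: 1 + 0 + 0 + 0 + 1 + 0 + 0 + 0 + 1 + 0 + 0 = 3
Shortfall: 55 − 3 = 52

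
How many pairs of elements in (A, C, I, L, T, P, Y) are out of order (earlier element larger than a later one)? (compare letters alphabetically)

Element-by-element contributions:
A: 0
C: 0
I: 0
L: 0
T: 1
P: 0
Y: 0
Sum: 0 + 0 + 0 + 0 + 1 + 0 + 0 = 1

Out-of-order pairs: 1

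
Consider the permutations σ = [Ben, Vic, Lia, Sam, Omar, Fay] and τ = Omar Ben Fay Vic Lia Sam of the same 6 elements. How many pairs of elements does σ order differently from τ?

Assign each item its position (1..6) in the first ordering, then rewrite the second ordering as that position sequence:
positions: Ben→1, Vic→2, Lia→3, Sam→4, Omar→5, Fay→6
second ordering as positions: [5, 1, 6, 2, 3, 4]
Discordant pairs = inversions in this position sequence.
5: 1, 2, 3, 4 → 4
1: 0
6: 2, 3, 4 → 3
2: 0
3: 0
4: 0
Total: 4 + 0 + 3 + 0 + 0 + 0 = 7

There are 7 discordant pairs.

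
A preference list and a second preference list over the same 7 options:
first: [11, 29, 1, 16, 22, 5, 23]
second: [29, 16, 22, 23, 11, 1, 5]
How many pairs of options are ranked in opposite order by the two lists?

Assign each item its position (1..7) in the first ordering, then rewrite the second ordering as that position sequence:
positions: 11→1, 29→2, 1→3, 16→4, 22→5, 5→6, 23→7
second ordering as positions: [2, 4, 5, 7, 1, 3, 6]
Discordant pairs = inversions in this position sequence.
2: 1 → 1
4: 1, 3 → 2
5: 1, 3 → 2
7: 1, 3, 6 → 3
1: 0
3: 0
6: 0
Total: 1 + 2 + 2 + 3 + 0 + 0 + 0 = 8

8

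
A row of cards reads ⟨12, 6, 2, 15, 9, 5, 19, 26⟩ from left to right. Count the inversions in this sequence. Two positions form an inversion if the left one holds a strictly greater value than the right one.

Element-by-element contributions:
12: 4
6: 2
2: 0
15: 2
9: 1
5: 0
19: 0
26: 0
Sum: 4 + 2 + 0 + 2 + 1 + 0 + 0 + 0 = 9

9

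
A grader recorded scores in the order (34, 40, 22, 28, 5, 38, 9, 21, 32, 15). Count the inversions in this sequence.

There are 29 inversions.

Count, for each position, how many later elements it exceeds:
34 → 22, 28, 5, 9, 21, 32, 15 → 7
40 → 22, 28, 5, 38, 9, 21, 32, 15 → 8
22 → 5, 9, 21, 15 → 4
28 → 5, 9, 21, 15 → 4
5 → none → 0
38 → 9, 21, 32, 15 → 4
9 → none → 0
21 → 15 → 1
32 → 15 → 1
15 → none → 0
Sum: 7 + 8 + 4 + 4 + 0 + 4 + 0 + 1 + 1 + 0 = 29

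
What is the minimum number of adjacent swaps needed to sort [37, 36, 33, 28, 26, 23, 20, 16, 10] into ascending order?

36

The minimum number of adjacent swaps to sort an array equals its inversion count, since every such swap removes exactly one inversion.
Count inversions — for each element, later elements that are smaller:
37: 36, 33, 28, 26, 23, 20, 16, 10 → 8
36: 33, 28, 26, 23, 20, 16, 10 → 7
33: 28, 26, 23, 20, 16, 10 → 6
28: 26, 23, 20, 16, 10 → 5
26: 23, 20, 16, 10 → 4
23: 20, 16, 10 → 3
20: 16, 10 → 2
16: 10 → 1
10: none → 0
Total inversions: 8 + 7 + 6 + 5 + 4 + 3 + 2 + 1 + 0 = 36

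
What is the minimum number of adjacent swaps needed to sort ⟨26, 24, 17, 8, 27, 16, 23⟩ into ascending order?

13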